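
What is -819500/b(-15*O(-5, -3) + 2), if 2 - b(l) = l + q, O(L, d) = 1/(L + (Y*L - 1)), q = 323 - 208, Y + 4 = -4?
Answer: 5572600/779 ≈ 7153.5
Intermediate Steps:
Y = -8 (Y = -4 - 4 = -8)
q = 115
O(L, d) = 1/(-1 - 7*L) (O(L, d) = 1/(L + (-8*L - 1)) = 1/(L + (-1 - 8*L)) = 1/(-1 - 7*L))
b(l) = -113 - l (b(l) = 2 - (l + 115) = 2 - (115 + l) = 2 + (-115 - l) = -113 - l)
-819500/b(-15*O(-5, -3) + 2) = -819500/(-113 - (-15/(-1 - 7*(-5)) + 2)) = -819500/(-113 - (-15/(-1 + 35) + 2)) = -819500/(-113 - (-15/34 + 2)) = -819500/(-113 - 1*53/34) = -819500/(-113 - 53/34) = -819500/(-3895/34) = -819500*(-34/3895) = 5572600/779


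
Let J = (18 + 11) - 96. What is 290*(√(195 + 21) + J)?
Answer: -19430 + 1740*√6 ≈ -15168.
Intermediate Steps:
J = -67 (J = 29 - 96 = -67)
290*(√(195 + 21) + J) = 290*(√(195 + 21) - 67) = 290*(√216 - 67) = 290*(6*√6 - 67) = 290*(-67 + 6*√6) = -19430 + 1740*√6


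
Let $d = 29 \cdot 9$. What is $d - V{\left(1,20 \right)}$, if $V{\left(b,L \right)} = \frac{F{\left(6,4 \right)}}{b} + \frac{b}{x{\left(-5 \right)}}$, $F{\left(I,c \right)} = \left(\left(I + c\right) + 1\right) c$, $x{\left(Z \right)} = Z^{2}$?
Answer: $\frac{5424}{25} \approx 216.96$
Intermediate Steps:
$F{\left(I,c \right)} = c \left(1 + I + c\right)$ ($F{\left(I,c \right)} = \left(1 + I + c\right) c = c \left(1 + I + c\right)$)
$d = 261$
$V{\left(b,L \right)} = \frac{44}{b} + \frac{b}{25}$ ($V{\left(b,L \right)} = \frac{4 \left(1 + 6 + 4\right)}{b} + \frac{b}{\left(-5\right)^{2}} = \frac{4 \cdot 11}{b} + \frac{b}{25} = \frac{44}{b} + b \frac{1}{25} = \frac{44}{b} + \frac{b}{25}$)
$d - V{\left(1,20 \right)} = 261 - \left(\frac{44}{1} + \frac{1}{25} \cdot 1\right) = 261 - \left(44 \cdot 1 + \frac{1}{25}\right) = 261 - \left(44 + \frac{1}{25}\right) = 261 - \frac{1101}{25} = \frac{5424}{25}$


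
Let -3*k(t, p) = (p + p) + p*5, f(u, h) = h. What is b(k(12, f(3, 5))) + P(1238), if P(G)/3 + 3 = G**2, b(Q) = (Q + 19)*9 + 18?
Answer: 4598007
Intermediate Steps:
k(t, p) = -7*p/3 (k(t, p) = -((p + p) + p*5)/3 = -(2*p + 5*p)/3 = -7*p/3)
b(Q) = 189 + 9*Q (b(Q) = (19 + Q)*9 + 18 = (171 + 9*Q) + 18 = 189 + 9*Q)
P(G) = -9 + 3*G**2
b(k(12, f(3, 5))) + P(1238) = (189 + 9*(-7/3*5)) + (-9 + 3*1238**2) = (189 + 9*(-35/3)) + (-9 + 3*1532644) = (189 - 105) + (-9 + 4597932) = 84 + 4597923 = 4598007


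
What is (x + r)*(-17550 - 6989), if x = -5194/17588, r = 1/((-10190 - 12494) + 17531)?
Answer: 328605061765/45315482 ≈ 7251.5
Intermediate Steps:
r = -1/5153 (r = 1/(-22684 + 17531) = 1/(-5153) = -1/5153 ≈ -0.00019406)
x = -2597/8794 (x = -5194*1/17588 = -2597/8794 ≈ -0.29531)
(x + r)*(-17550 - 6989) = (-2597/8794 - 1/5153)*(-17550 - 6989) = -13391135/45315482*(-24539) = 328605061765/45315482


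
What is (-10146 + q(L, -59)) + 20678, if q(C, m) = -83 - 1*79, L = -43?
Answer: 10370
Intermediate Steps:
q(C, m) = -162 (q(C, m) = -83 - 79 = -162)
(-10146 + q(L, -59)) + 20678 = (-10146 - 162) + 20678 = -10308 + 20678 = 10370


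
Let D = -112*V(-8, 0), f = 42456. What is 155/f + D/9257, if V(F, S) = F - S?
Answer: 39475411/393015192 ≈ 0.10044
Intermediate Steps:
D = 896 (D = -112*(-8 - 1*0) = -112*(-8 + 0) = -112*(-8) = 896)
155/f + D/9257 = 155/42456 + 896/9257 = 39475411/393015192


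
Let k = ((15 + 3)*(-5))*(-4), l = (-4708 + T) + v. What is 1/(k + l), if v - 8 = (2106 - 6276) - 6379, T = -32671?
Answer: -1/47560 ≈ -2.1026e-5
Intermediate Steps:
v = -10541 (v = 8 + ((2106 - 6276) - 6379) = 8 + (-4170 - 6379) = 8 - 10549 = -10541)
l = -47920 (l = (-4708 - 32671) - 10541 = -37379 - 10541 = -47920)
k = 360 (k = (18*(-5))*(-4) = -90*(-4) = 360)
1/(k + l) = 1/(360 - 47920) = 1/(-47560) = -1/47560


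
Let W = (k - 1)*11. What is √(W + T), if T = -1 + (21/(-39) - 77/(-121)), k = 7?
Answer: √1331187/143 ≈ 8.0683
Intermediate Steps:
T = -129/143 (T = -1 + (21*(-1/39) - 77*(-1/121)) = -1 + (-7/13 + 7/11) = -1 + 14/143 = -129/143 ≈ -0.90210)
W = 66 (W = (7 - 1)*11 = 6*11 = 66)
√(W + T) = √(66 - 129/143) = √(9309/143) = √1331187/143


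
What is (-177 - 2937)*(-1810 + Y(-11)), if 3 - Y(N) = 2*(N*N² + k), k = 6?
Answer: -2625102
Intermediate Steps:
Y(N) = -9 - 2*N³ (Y(N) = 3 - 2*(N*N² + 6) = 3 - 2*(N³ + 6) = 3 - 2*(6 + N³) = 3 - (12 + 2*N³) = 3 + (-12 - 2*N³) = -9 - 2*N³)
(-177 - 2937)*(-1810 + Y(-11)) = (-177 - 2937)*(-1810 + (-9 - 2*(-11)³)) = -3114*(-1810 + (-9 - 2*(-1331))) = -3114*(-1810 + (-9 + 2662)) = -3114*(-1810 + 2653) = -3114*843 = -2625102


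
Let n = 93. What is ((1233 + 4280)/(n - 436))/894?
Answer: -37/2058 ≈ -0.017979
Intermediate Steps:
((1233 + 4280)/(n - 436))/894 = ((1233 + 4280)/(93 - 436))/894 = (5513/(-343))*(1/894) = (5513*(-1/343))*(1/894) = -5513/343*1/894 = -37/2058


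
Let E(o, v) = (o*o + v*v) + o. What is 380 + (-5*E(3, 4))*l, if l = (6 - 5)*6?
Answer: -460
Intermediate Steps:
l = 6 (l = 1*6 = 6)
E(o, v) = o + o² + v² (E(o, v) = (o² + v²) + o = o + o² + v²)
380 + (-5*E(3, 4))*l = 380 - 5*(3 + 3² + 4²)*6 = 380 - 5*(3 + 9 + 16)*6 = 380 - 5*28*6 = 380 - 140*6 = 380 - 840 = -460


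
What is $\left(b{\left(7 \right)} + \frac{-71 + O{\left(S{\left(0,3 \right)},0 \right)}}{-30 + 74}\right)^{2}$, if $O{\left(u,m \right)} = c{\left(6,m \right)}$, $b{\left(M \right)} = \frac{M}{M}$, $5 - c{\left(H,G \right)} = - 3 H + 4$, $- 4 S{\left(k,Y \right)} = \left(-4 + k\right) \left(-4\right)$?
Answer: $\frac{4}{121} \approx 0.033058$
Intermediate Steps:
$S{\left(k,Y \right)} = -4 + k$ ($S{\left(k,Y \right)} = - \frac{\left(-4 + k\right) \left(-4\right)}{4} = - \frac{16 - 4 k}{4} = -4 + k$)
$c{\left(H,G \right)} = 1 + 3 H$ ($c{\left(H,G \right)} = 5 - \left(- 3 H + 4\right) = 5 - \left(4 - 3 H\right) = 5 + \left(-4 + 3 H\right) = 1 + 3 H$)
$b{\left(M \right)} = 1$
$O{\left(u,m \right)} = 19$ ($O{\left(u,m \right)} = 1 + 3 \cdot 6 = 1 + 18 = 19$)
$\left(b{\left(7 \right)} + \frac{-71 + O{\left(S{\left(0,3 \right)},0 \right)}}{-30 + 74}\right)^{2} = \left(1 + \frac{-71 + 19}{-30 + 74}\right)^{2} = \left(1 - \frac{52}{44}\right)^{2} = \left(1 - \frac{13}{11}\right)^{2} = \left(- \frac{2}{11}\right)^{2} = \frac{4}{121}$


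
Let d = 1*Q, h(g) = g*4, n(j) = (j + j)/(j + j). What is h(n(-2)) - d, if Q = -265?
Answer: 269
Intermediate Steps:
n(j) = 1 (n(j) = (2*j)/((2*j)) = (2*j)*(1/(2*j)) = 1)
h(g) = 4*g
d = -265 (d = 1*(-265) = -265)
h(n(-2)) - d = 4*1 - 1*(-265) = 4 + 265 = 269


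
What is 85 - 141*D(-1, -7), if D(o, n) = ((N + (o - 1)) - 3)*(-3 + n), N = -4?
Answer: -12605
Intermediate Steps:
D(o, n) = (-8 + o)*(-3 + n) (D(o, n) = ((-4 + (o - 1)) - 3)*(-3 + n) = ((-4 + (-1 + o)) - 3)*(-3 + n) = ((-5 + o) - 3)*(-3 + n) = (-8 + o)*(-3 + n))
85 - 141*D(-1, -7) = 85 - 141*(24 - 8*(-7) - 3*(-1) - 7*(-1)) = 85 - 141*(24 + 56 + 3 + 7) = 85 - 141*90 = 85 - 12690 = -12605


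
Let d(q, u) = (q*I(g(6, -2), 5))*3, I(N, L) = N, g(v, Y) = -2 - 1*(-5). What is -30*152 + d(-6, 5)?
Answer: -4614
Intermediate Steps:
g(v, Y) = 3 (g(v, Y) = -2 + 5 = 3)
d(q, u) = 9*q (d(q, u) = (q*3)*3 = (3*q)*3 = 9*q)
-30*152 + d(-6, 5) = -30*152 + 9*(-6) = -4560 - 54 = -4614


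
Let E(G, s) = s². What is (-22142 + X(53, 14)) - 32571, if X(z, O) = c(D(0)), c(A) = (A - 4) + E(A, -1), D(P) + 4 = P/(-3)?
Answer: -54720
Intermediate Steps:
D(P) = -4 - P/3 (D(P) = -4 + P/(-3) = -4 + P*(-⅓) = -4 - P/3)
c(A) = -3 + A (c(A) = (A - 4) + (-1)² = (-4 + A) + 1 = -3 + A)
X(z, O) = -7 (X(z, O) = -3 + (-4 - ⅓*0) = -3 + (-4 + 0) = -3 - 4 = -7)
(-22142 + X(53, 14)) - 32571 = (-22142 - 7) - 32571 = -22149 - 32571 = -54720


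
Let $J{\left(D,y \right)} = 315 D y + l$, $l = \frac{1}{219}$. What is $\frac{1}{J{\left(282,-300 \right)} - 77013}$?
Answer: $- \frac{219}{5852996846} \approx -3.7417 \cdot 10^{-8}$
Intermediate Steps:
$l = \frac{1}{219} \approx 0.0045662$
$J{\left(D,y \right)} = \frac{1}{219} + 315 D y$ ($J{\left(D,y \right)} = 315 D y + \frac{1}{219} = \frac{1}{219} + 315 D y$)
$\frac{1}{J{\left(282,-300 \right)} - 77013} = \frac{1}{\left(\frac{1}{219} + 315 \cdot 282 \left(-300\right)\right) - 77013} = \frac{1}{\left(\frac{1}{219} - 26649000\right) - 77013} = \frac{1}{- \frac{5836130999}{219} - 77013} = \frac{1}{- \frac{5852996846}{219}} = - \frac{219}{5852996846}$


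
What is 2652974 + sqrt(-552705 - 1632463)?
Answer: 2652974 + 4*I*sqrt(136573) ≈ 2.653e+6 + 1478.2*I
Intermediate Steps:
2652974 + sqrt(-552705 - 1632463) = 2652974 + sqrt(-2185168) = 2652974 + 4*I*sqrt(136573)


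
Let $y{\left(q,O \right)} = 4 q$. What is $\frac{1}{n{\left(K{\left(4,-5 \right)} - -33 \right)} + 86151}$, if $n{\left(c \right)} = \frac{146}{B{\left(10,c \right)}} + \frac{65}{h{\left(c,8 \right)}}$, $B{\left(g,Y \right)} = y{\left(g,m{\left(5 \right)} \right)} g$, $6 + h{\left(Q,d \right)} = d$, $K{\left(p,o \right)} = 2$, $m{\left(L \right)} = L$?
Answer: $\frac{200}{17236773} \approx 1.1603 \cdot 10^{-5}$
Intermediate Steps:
$h{\left(Q,d \right)} = -6 + d$
$B{\left(g,Y \right)} = 4 g^{2}$ ($B{\left(g,Y \right)} = 4 g g = 4 g^{2}$)
$n{\left(c \right)} = \frac{6573}{200}$ ($n{\left(c \right)} = \frac{146}{4 \cdot 10^{2}} + \frac{65}{-6 + 8} = \frac{146}{4 \cdot 100} + \frac{65}{2} = \frac{146}{400} + 65 \cdot \frac{1}{2} = 146 \cdot \frac{1}{400} + \frac{65}{2} = \frac{73}{200} + \frac{65}{2} = \frac{6573}{200}$)
$\frac{1}{n{\left(K{\left(4,-5 \right)} - -33 \right)} + 86151} = \frac{1}{\frac{6573}{200} + 86151} = \frac{1}{\frac{17236773}{200}} = \frac{200}{17236773}$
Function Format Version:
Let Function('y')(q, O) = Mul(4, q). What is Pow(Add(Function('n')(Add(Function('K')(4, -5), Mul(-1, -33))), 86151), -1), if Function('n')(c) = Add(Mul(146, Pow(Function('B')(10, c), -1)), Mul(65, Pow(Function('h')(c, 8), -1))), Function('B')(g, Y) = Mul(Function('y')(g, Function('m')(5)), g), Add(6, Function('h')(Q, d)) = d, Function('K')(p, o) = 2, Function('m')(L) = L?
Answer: Rational(200, 17236773) ≈ 1.1603e-5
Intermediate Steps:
Function('h')(Q, d) = Add(-6, d)
Function('B')(g, Y) = Mul(4, Pow(g, 2)) (Function('B')(g, Y) = Mul(Mul(4, g), g) = Mul(4, Pow(g, 2)))
Function('n')(c) = Rational(6573, 200) (Function('n')(c) = Add(Mul(146, Pow(Mul(4, Pow(10, 2)), -1)), Mul(65, Pow(Add(-6, 8), -1))) = Add(Mul(146, Pow(Mul(4, 100), -1)), Mul(65, Pow(2, -1))) = Add(Mul(146, Pow(400, -1)), Mul(65, Rational(1, 2))) = Add(Mul(146, Rational(1, 400)), Rational(65, 2)) = Add(Rational(73, 200), Rational(65, 2)) = Rational(6573, 200))
Pow(Add(Function('n')(Add(Function('K')(4, -5), Mul(-1, -33))), 86151), -1) = Pow(Add(Rational(6573, 200), 86151), -1) = Pow(Rational(17236773, 200), -1) = Rational(200, 17236773)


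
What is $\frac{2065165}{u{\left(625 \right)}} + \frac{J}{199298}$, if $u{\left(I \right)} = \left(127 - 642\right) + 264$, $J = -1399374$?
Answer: $- \frac{205967248522}{25011899} \approx -8234.8$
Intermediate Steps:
$u{\left(I \right)} = -251$ ($u{\left(I \right)} = -515 + 264 = -251$)
$\frac{2065165}{u{\left(625 \right)}} + \frac{J}{199298} = \frac{2065165}{-251} - \frac{1399374}{199298} = 2065165 \left(- \frac{1}{251}\right) - \frac{699687}{99649} = - \frac{2065165}{251} - \frac{699687}{99649} = - \frac{205967248522}{25011899}$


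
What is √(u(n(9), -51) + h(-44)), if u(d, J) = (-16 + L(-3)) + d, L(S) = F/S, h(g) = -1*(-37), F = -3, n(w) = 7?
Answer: √29 ≈ 5.3852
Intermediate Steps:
h(g) = 37
L(S) = -3/S
u(d, J) = -15 + d (u(d, J) = (-16 - 3/(-3)) + d = (-16 - 3*(-⅓)) + d = (-16 + 1) + d = -15 + d)
√(u(n(9), -51) + h(-44)) = √((-15 + 7) + 37) = √(-8 + 37) = √29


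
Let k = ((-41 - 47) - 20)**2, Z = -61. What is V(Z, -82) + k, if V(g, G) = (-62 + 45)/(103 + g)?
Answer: 489871/42 ≈ 11664.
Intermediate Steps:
V(g, G) = -17/(103 + g)
k = 11664 (k = (-88 - 20)**2 = (-108)**2 = 11664)
V(Z, -82) + k = -17/(103 - 61) + 11664 = -17/42 + 11664 = 489871/42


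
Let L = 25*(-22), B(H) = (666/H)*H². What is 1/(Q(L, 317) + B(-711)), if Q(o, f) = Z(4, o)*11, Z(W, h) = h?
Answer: -1/479576 ≈ -2.0852e-6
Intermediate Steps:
B(H) = 666*H
L = -550
Q(o, f) = 11*o (Q(o, f) = o*11 = 11*o)
1/(Q(L, 317) + B(-711)) = 1/(11*(-550) + 666*(-711)) = 1/(-6050 - 473526) = 1/(-479576) = -1/479576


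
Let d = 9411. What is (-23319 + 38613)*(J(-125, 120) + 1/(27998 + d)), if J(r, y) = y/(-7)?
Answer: -68655882462/261863 ≈ -2.6218e+5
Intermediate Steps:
J(r, y) = -y/7 (J(r, y) = y*(-⅐) = -y/7)
(-23319 + 38613)*(J(-125, 120) + 1/(27998 + d)) = (-23319 + 38613)*(-⅐*120 + 1/(27998 + 9411)) = 15294*(-120/7 + 1/37409) = 15294*(-4489073/261863) = -68655882462/261863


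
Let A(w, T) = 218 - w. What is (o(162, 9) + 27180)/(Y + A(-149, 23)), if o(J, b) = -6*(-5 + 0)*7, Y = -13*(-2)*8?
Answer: 5478/115 ≈ 47.635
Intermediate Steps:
Y = 208 (Y = 26*8 = 208)
o(J, b) = 210 (o(J, b) = -6*(-5)*7 = 30*7 = 210)
(o(162, 9) + 27180)/(Y + A(-149, 23)) = (210 + 27180)/(208 + (218 - 1*(-149))) = 27390/(208 + (218 + 149)) = 27390/(208 + 367) = 27390/575 = 27390*(1/575) = 5478/115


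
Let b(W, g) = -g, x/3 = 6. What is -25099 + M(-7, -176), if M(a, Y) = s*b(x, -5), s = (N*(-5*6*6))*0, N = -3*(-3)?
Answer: -25099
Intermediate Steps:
x = 18 (x = 3*6 = 18)
N = 9
s = 0 (s = (9*(-5*6*6))*0 = (9*(-30*6))*0 = (9*(-180))*0 = -1620*0 = 0)
M(a, Y) = 0 (M(a, Y) = 0*(-1*(-5)) = 0*5 = 0)
-25099 + M(-7, -176) = -25099 + 0 = -25099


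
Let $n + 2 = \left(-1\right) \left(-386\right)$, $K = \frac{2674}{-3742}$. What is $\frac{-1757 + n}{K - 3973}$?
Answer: $\frac{2568883}{7434820} \approx 0.34552$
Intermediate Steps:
$K = - \frac{1337}{1871}$ ($K = 2674 \left(- \frac{1}{3742}\right) = - \frac{1337}{1871} \approx -0.71459$)
$n = 384$ ($n = -2 - -386 = -2 + 386 = 384$)
$\frac{-1757 + n}{K - 3973} = \frac{-1757 + 384}{- \frac{1337}{1871} - 3973} = - \frac{1373}{- \frac{7434820}{1871}} = \left(-1373\right) \left(- \frac{1871}{7434820}\right) = \frac{2568883}{7434820}$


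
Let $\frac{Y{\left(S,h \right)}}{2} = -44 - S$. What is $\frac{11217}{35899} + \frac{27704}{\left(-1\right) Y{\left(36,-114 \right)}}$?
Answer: $\frac{124542577}{717980} \approx 173.46$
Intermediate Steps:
$Y{\left(S,h \right)} = -88 - 2 S$ ($Y{\left(S,h \right)} = 2 \left(-44 - S\right) = -88 - 2 S$)
$\frac{11217}{35899} + \frac{27704}{\left(-1\right) Y{\left(36,-114 \right)}} = \frac{11217}{35899} + \frac{27704}{\left(-1\right) \left(-88 - 72\right)} = 11217 \cdot \frac{1}{35899} + \frac{27704}{\left(-1\right) \left(-88 - 72\right)} = \frac{11217}{35899} + \frac{27704}{\left(-1\right) \left(-160\right)} = \frac{11217}{35899} + \frac{27704}{160} = \frac{11217}{35899} + 27704 \cdot \frac{1}{160} = \frac{11217}{35899} + \frac{3463}{20} = \frac{124542577}{717980}$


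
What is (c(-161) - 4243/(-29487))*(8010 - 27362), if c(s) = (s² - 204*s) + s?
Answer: -33441424686632/29487 ≈ -1.1341e+9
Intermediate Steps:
c(s) = s² - 203*s
(c(-161) - 4243/(-29487))*(8010 - 27362) = (-161*(-203 - 161) - 4243/(-29487))*(8010 - 27362) = (-161*(-364) - 4243*(-1/29487))*(-19352) = (58604 + 4243/29487)*(-19352) = (1728060391/29487)*(-19352) = -33441424686632/29487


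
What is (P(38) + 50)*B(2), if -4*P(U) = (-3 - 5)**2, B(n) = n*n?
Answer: 136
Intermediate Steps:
B(n) = n**2
P(U) = -16 (P(U) = -(-3 - 5)**2/4 = -1/4*(-8)**2 = -1/4*64 = -16)
(P(38) + 50)*B(2) = (-16 + 50)*2**2 = 34*4 = 136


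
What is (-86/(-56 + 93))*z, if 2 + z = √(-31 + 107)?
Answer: 172/37 - 172*√19/37 ≈ -15.614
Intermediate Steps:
z = -2 + 2*√19 (z = -2 + √(-31 + 107) = -2 + √76 = -2 + 2*√19 ≈ 6.7178)
(-86/(-56 + 93))*z = (-86/(-56 + 93))*(-2 + 2*√19) = (-86/37)*(-2 + 2*√19) = (-86*1/37)*(-2 + 2*√19) = -86*(-2 + 2*√19)/37 = 172/37 - 172*√19/37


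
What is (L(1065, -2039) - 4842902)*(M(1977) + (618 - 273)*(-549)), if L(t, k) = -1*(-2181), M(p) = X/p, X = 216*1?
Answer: 604208256970383/659 ≈ 9.1686e+11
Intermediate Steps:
X = 216
M(p) = 216/p
L(t, k) = 2181
(L(1065, -2039) - 4842902)*(M(1977) + (618 - 273)*(-549)) = (2181 - 4842902)*(216/1977 + (618 - 273)*(-549)) = -4840721*(216*(1/1977) + 345*(-549)) = -4840721*(72/659 - 189405) = -4840721*(-124817823/659) = 604208256970383/659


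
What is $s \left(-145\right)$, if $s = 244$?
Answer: $-35380$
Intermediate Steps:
$s \left(-145\right) = 244 \left(-145\right) = -35380$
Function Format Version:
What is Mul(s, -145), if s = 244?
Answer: -35380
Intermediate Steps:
Mul(s, -145) = Mul(244, -145) = -35380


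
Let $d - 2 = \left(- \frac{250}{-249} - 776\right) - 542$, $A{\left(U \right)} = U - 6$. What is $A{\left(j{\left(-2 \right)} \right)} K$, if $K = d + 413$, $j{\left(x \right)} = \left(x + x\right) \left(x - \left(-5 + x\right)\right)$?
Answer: $\frac{5839522}{249} \approx 23452.0$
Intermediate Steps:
$j{\left(x \right)} = 10 x$ ($j{\left(x \right)} = 2 x 5 = 10 x$)
$A{\left(U \right)} = -6 + U$ ($A{\left(U \right)} = U - 6 = -6 + U$)
$d = - \frac{327434}{249}$ ($d = 2 - \left(1318 - \frac{250}{249}\right) = 2 - \frac{327932}{249} = - \frac{327434}{249} \approx -1315.0$)
$K = - \frac{224597}{249}$ ($K = - \frac{327434}{249} + 413 = - \frac{224597}{249} \approx -902.0$)
$A{\left(j{\left(-2 \right)} \right)} K = \left(-6 + 10 \left(-2\right)\right) \left(- \frac{224597}{249}\right) = \left(-6 - 20\right) \left(- \frac{224597}{249}\right) = \left(-26\right) \left(- \frac{224597}{249}\right) = \frac{5839522}{249}$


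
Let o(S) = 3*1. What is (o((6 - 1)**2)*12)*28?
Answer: 1008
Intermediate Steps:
o(S) = 3
(o((6 - 1)**2)*12)*28 = (3*12)*28 = 36*28 = 1008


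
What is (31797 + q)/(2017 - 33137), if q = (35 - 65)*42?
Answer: -30537/31120 ≈ -0.98127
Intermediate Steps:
q = -1260 (q = -30*42 = -1260)
(31797 + q)/(2017 - 33137) = (31797 - 1260)/(2017 - 33137) = 30537/(-31120) = 30537*(-1/31120) = -30537/31120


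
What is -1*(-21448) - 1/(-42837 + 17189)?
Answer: 550098305/25648 ≈ 21448.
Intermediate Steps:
-1*(-21448) - 1/(-42837 + 17189) = 21448 - 1/(-25648) = 21448 - 1*(-1/25648) = 21448 + 1/25648 = 550098305/25648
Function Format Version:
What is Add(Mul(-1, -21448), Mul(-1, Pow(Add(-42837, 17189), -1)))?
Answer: Rational(550098305, 25648) ≈ 21448.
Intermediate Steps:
Add(Mul(-1, -21448), Mul(-1, Pow(Add(-42837, 17189), -1))) = Add(21448, Mul(-1, Pow(-25648, -1))) = Add(21448, Mul(-1, Rational(-1, 25648))) = Add(21448, Rational(1, 25648)) = Rational(550098305, 25648)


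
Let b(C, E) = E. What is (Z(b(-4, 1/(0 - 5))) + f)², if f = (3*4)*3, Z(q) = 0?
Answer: 1296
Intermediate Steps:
f = 36 (f = 12*3 = 36)
(Z(b(-4, 1/(0 - 5))) + f)² = (0 + 36)² = 36² = 1296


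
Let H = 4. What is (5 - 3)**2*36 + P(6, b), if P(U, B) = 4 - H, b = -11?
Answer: 144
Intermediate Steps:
P(U, B) = 0 (P(U, B) = 4 - 1*4 = 4 - 4 = 0)
(5 - 3)**2*36 + P(6, b) = (5 - 3)**2*36 + 0 = 2**2*36 + 0 = 4*36 + 0 = 144 + 0 = 144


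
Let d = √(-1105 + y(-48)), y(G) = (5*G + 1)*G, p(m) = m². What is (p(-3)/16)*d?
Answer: 9*√10367/16 ≈ 57.273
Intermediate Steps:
y(G) = G*(1 + 5*G) (y(G) = (1 + 5*G)*G = G*(1 + 5*G))
d = √10367 (d = √(-1105 - 48*(1 + 5*(-48))) = √(-1105 - 48*(1 - 240)) = √(-1105 - 48*(-239)) = √(-1105 + 11472) = √10367 ≈ 101.82)
(p(-3)/16)*d = ((-3)²/16)*√10367 = (9*(1/16))*√10367 = 9*√10367/16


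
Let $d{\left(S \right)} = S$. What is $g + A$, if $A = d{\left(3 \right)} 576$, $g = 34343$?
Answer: $36071$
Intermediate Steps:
$A = 1728$ ($A = 3 \cdot 576 = 1728$)
$g + A = 34343 + 1728 = 36071$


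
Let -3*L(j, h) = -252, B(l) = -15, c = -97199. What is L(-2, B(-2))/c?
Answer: -84/97199 ≈ -0.00086421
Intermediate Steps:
L(j, h) = 84 (L(j, h) = -1/3*(-252) = 84)
L(-2, B(-2))/c = 84/(-97199) = 84*(-1/97199) = -84/97199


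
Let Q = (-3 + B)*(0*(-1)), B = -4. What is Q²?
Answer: 0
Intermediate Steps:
Q = 0 (Q = (-3 - 4)*(0*(-1)) = -7*0 = 0)
Q² = 0² = 0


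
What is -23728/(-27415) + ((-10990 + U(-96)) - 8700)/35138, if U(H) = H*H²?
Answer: -11980542163/481654135 ≈ -24.874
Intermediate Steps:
U(H) = H³
-23728/(-27415) + ((-10990 + U(-96)) - 8700)/35138 = -23728/(-27415) + ((-10990 + (-96)³) - 8700)/35138 = -23728*(-1/27415) + ((-10990 - 884736) - 8700)*(1/35138) = 23728/27415 + (-895726 - 8700)*(1/35138) = 23728/27415 - 904426*1/35138 = 23728/27415 - 452213/17569 = -11980542163/481654135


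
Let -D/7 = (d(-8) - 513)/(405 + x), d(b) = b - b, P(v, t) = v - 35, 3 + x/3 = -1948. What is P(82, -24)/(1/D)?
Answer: -56259/1816 ≈ -30.980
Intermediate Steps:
x = -5853 (x = -9 + 3*(-1948) = -9 - 5844 = -5853)
P(v, t) = -35 + v
d(b) = 0
D = -1197/1816 (D = -7*(0 - 513)/(405 - 5853) = -(-3591)/(-5448) = -(-3591)*(-1)/5448 = -7*171/1816 = -1197/1816 ≈ -0.65914)
P(82, -24)/(1/D) = (-35 + 82)/(1/(-1197/1816)) = 47/(-1816/1197) = 47*(-1197/1816) = -56259/1816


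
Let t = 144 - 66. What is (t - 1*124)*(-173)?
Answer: 7958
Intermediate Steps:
t = 78
(t - 1*124)*(-173) = (78 - 1*124)*(-173) = (78 - 124)*(-173) = -46*(-173) = 7958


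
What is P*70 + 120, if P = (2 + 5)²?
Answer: 3550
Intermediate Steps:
P = 49 (P = 7² = 49)
P*70 + 120 = 49*70 + 120 = 3430 + 120 = 3550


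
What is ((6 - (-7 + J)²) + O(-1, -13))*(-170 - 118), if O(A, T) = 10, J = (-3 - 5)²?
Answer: 931104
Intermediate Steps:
J = 64 (J = (-8)² = 64)
((6 - (-7 + J)²) + O(-1, -13))*(-170 - 118) = ((6 - (-7 + 64)²) + 10)*(-170 - 118) = ((6 - 1*57²) + 10)*(-288) = ((6 - 1*3249) + 10)*(-288) = ((6 - 3249) + 10)*(-288) = (-3243 + 10)*(-288) = -3233*(-288) = 931104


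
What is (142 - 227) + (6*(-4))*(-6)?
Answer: 59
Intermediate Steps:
(142 - 227) + (6*(-4))*(-6) = -85 - 24*(-6) = -85 + 144 = 59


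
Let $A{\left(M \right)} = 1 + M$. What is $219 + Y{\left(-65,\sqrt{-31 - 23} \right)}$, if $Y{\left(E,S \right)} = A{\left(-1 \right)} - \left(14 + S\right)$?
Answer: $205 - 3 i \sqrt{6} \approx 205.0 - 7.3485 i$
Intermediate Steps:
$Y{\left(E,S \right)} = -14 - S$ ($Y{\left(E,S \right)} = \left(1 - 1\right) - \left(14 + S\right) = 0 - \left(14 + S\right) = -14 - S$)
$219 + Y{\left(-65,\sqrt{-31 - 23} \right)} = 219 - \left(14 + \sqrt{-31 - 23}\right) = 219 - \left(14 + \sqrt{-54}\right) = 219 - \left(14 + 3 i \sqrt{6}\right) = 205 - 3 i \sqrt{6}$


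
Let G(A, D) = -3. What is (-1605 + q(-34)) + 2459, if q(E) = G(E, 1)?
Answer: 851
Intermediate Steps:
q(E) = -3
(-1605 + q(-34)) + 2459 = (-1605 - 3) + 2459 = -1608 + 2459 = 851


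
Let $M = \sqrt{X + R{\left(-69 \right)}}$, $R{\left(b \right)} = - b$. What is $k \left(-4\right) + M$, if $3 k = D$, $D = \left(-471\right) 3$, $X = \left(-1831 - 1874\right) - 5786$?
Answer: $1884 + i \sqrt{9422} \approx 1884.0 + 97.067 i$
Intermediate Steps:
$X = -9491$ ($X = -3705 - 5786 = -9491$)
$D = -1413$
$M = i \sqrt{9422}$ ($M = \sqrt{-9491 - -69} = \sqrt{-9491 + 69} = \sqrt{-9422} = i \sqrt{9422} \approx 97.067 i$)
$k = -471$ ($k = \frac{1}{3} \left(-1413\right) = -471$)
$k \left(-4\right) + M = \left(-471\right) \left(-4\right) + i \sqrt{9422} = 1884 + i \sqrt{9422}$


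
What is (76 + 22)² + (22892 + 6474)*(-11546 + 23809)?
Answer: 360124862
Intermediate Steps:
(76 + 22)² + (22892 + 6474)*(-11546 + 23809) = 98² + 29366*12263 = 9604 + 360115258 = 360124862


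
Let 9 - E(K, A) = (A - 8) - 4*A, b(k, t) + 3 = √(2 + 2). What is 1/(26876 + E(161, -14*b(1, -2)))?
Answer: 1/26935 ≈ 3.7126e-5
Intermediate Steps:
b(k, t) = -1 (b(k, t) = -3 + √(2 + 2) = -3 + √4 = -3 + 2 = -1)
E(K, A) = 17 + 3*A (E(K, A) = 9 - ((A - 8) - 4*A) = 9 - ((-8 + A) - 4*A) = 9 - (-8 - 3*A) = 9 + (8 + 3*A) = 17 + 3*A)
1/(26876 + E(161, -14*b(1, -2))) = 1/(26876 + (17 + 3*(-14*(-1)))) = 1/(26876 + (17 + 3*14)) = 1/(26876 + (17 + 42)) = 1/(26876 + 59) = 1/26935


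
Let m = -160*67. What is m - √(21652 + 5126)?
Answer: -10720 - √26778 ≈ -10884.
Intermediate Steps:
m = -10720
m - √(21652 + 5126) = -10720 - √(21652 + 5126) = -10720 - √26778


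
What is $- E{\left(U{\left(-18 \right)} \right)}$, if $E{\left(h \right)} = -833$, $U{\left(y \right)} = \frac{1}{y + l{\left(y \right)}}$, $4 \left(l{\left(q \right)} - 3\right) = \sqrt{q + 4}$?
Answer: $833$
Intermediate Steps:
$l{\left(q \right)} = 3 + \frac{\sqrt{4 + q}}{4}$ ($l{\left(q \right)} = 3 + \frac{\sqrt{q + 4}}{4} = 3 + \frac{\sqrt{4 + q}}{4}$)
$U{\left(y \right)} = \frac{1}{3 + y + \frac{\sqrt{4 + y}}{4}}$ ($U{\left(y \right)} = \frac{1}{y + \left(3 + \frac{\sqrt{4 + y}}{4}\right)} = \frac{1}{3 + y + \frac{\sqrt{4 + y}}{4}}$)
$- E{\left(U{\left(-18 \right)} \right)} = \left(-1\right) \left(-833\right) = 833$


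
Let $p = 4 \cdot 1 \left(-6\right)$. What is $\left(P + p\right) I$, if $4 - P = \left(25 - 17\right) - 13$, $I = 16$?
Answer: $-240$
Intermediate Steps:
$p = -24$ ($p = 4 \left(-6\right) = -24$)
$P = 9$ ($P = 4 - \left(\left(25 - 17\right) - 13\right) = 4 - \left(8 - 13\right) = 4 - -5 = 4 + 5 = 9$)
$\left(P + p\right) I = \left(9 - 24\right) 16 = \left(-15\right) 16 = -240$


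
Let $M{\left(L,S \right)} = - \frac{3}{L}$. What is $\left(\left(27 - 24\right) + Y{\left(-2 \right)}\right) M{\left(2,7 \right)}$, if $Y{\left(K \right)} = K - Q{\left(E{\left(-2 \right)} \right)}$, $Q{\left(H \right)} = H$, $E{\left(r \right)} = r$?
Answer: $- \frac{9}{2} \approx -4.5$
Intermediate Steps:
$Y{\left(K \right)} = 2 + K$ ($Y{\left(K \right)} = K - -2 = K + 2 = 2 + K$)
$\left(\left(27 - 24\right) + Y{\left(-2 \right)}\right) M{\left(2,7 \right)} = \left(\left(27 - 24\right) + \left(2 - 2\right)\right) \left(- \frac{3}{2}\right) = \left(3 + 0\right) \left(\left(-3\right) \frac{1}{2}\right) = 3 \left(- \frac{3}{2}\right) = - \frac{9}{2}$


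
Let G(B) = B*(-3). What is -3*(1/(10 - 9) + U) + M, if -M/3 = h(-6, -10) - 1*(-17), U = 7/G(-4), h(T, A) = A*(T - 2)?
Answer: -1183/4 ≈ -295.75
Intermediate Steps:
h(T, A) = A*(-2 + T)
G(B) = -3*B
U = 7/12 (U = 7/((-3*(-4))) = 7/12 ≈ 0.58333)
M = -291 (M = -3*(-10*(-2 - 6) - 1*(-17)) = -3*(-10*(-8) + 17) = -3*(80 + 17) = -3*97 = -291)
-3*(1/(10 - 9) + U) + M = -3*(1/(10 - 9) + 7/12) - 291 = -3*(1/1 + 7/12) - 291 = -3*(1 + 7/12) - 291 = -3*19/12 - 291 = -19/4 - 291 = -1183/4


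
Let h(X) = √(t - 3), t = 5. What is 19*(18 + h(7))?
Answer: 342 + 19*√2 ≈ 368.87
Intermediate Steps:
h(X) = √2 (h(X) = √(5 - 3) = √2)
19*(18 + h(7)) = 19*(18 + √2) = 342 + 19*√2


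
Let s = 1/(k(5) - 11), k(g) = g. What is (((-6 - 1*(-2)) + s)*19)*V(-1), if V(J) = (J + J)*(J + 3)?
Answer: 950/3 ≈ 316.67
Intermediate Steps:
V(J) = 2*J*(3 + J) (V(J) = (2*J)*(3 + J) = 2*J*(3 + J))
s = -⅙ (s = 1/(5 - 11) = 1/(-6) = -⅙ ≈ -0.16667)
(((-6 - 1*(-2)) + s)*19)*V(-1) = (((-6 - 1*(-2)) - ⅙)*19)*(2*(-1)*(3 - 1)) = (((-6 + 2) - ⅙)*19)*(2*(-1)*2) = ((-4 - ⅙)*19)*(-4) = -25/6*19*(-4) = -475/6*(-4) = 950/3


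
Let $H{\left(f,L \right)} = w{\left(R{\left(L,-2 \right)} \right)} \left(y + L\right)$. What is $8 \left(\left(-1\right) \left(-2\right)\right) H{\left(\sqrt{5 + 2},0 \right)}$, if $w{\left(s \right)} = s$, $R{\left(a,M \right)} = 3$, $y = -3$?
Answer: $-144$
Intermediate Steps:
$H{\left(f,L \right)} = -9 + 3 L$ ($H{\left(f,L \right)} = 3 \left(-3 + L\right) = -9 + 3 L$)
$8 \left(\left(-1\right) \left(-2\right)\right) H{\left(\sqrt{5 + 2},0 \right)} = 8 \left(\left(-1\right) \left(-2\right)\right) \left(-9 + 3 \cdot 0\right) = 8 \cdot 2 \left(-9 + 0\right) = 16 \left(-9\right) = -144$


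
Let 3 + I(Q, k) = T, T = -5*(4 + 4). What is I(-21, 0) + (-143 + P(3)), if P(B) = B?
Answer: -183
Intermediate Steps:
T = -40 (T = -5*8 = -40)
I(Q, k) = -43 (I(Q, k) = -3 - 40 = -43)
I(-21, 0) + (-143 + P(3)) = -43 + (-143 + 3) = -43 - 140 = -183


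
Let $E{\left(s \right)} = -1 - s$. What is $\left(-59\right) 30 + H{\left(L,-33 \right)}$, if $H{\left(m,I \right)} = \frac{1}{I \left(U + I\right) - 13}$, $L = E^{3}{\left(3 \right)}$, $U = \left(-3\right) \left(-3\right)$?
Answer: $- \frac{1378829}{779} \approx -1770.0$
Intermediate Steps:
$U = 9$
$L = -64$ ($L = \left(-1 - 3\right)^{3} = \left(-4\right)^{3} = -64$)
$H{\left(m,I \right)} = \frac{1}{-13 + I \left(9 + I\right)}$ ($H{\left(m,I \right)} = \frac{1}{I \left(9 + I\right) - 13} = \frac{1}{-13 + I \left(9 + I\right)}$)
$\left(-59\right) 30 + H{\left(L,-33 \right)} = \left(-59\right) 30 + \frac{1}{-13 + \left(-33\right)^{2} + 9 \left(-33\right)} = -1770 + \frac{1}{-13 + 1089 - 297} = -1770 + \frac{1}{779} = - \frac{1378829}{779}$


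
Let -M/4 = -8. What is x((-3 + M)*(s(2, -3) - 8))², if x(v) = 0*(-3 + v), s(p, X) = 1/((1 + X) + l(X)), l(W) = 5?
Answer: 0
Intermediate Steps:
M = 32 (M = -4*(-8) = 32)
s(p, X) = 1/(6 + X) (s(p, X) = 1/((1 + X) + 5) = 1/(6 + X))
x(v) = 0
x((-3 + M)*(s(2, -3) - 8))² = 0² = 0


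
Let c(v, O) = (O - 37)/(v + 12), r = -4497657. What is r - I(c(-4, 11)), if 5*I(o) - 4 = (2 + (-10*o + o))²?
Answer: -359828249/80 ≈ -4.4979e+6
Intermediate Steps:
c(v, O) = (-37 + O)/(12 + v)
I(o) = ⅘ + (2 - 9*o)²/5 (I(o) = ⅘ + (2 + (-10*o + o))²/5 = ⅘ + (2 - 9*o)²/5)
r - I(c(-4, 11)) = -4497657 - (⅘ + (-2 + 9*((-37 + 11)/(12 - 4)))²/5) = -4497657 - (⅘ + (-2 + 9*(-26/8))²/5) = -4497657 - (⅘ + (-2 + 9*((⅛)*(-26)))²/5) = -4497657 - (⅘ + (-2 + 9*(-13/4))²/5) = -4497657 - (⅘ + (-2 - 117/4)²/5) = -4497657 - (⅘ + (-125/4)²/5) = -4497657 - (⅘ + (⅕)*(15625/16)) = -4497657 - (⅘ + 3125/16) = -4497657 - 1*15689/80 = -4497657 - 15689/80 = -359828249/80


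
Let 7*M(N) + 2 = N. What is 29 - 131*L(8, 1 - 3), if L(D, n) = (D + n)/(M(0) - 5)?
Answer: 6575/37 ≈ 177.70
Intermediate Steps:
M(N) = -2/7 + N/7
L(D, n) = -7*D/37 - 7*n/37 (L(D, n) = (D + n)/((-2/7 + (⅐)*0) - 5) = (D + n)/((-2/7 + 0) - 5) = (D + n)/(-2/7 - 5) = (D + n)/(-37/7) = (D + n)*(-7/37) = -7*D/37 - 7*n/37)
29 - 131*L(8, 1 - 3) = 29 - 131*(-7/37*8 - 7*(1 - 3)/37) = 29 - 131*(-56/37 - 7/37*(-2)) = 29 - 131*(-56/37 + 14/37) = 29 - 131*(-42/37) = 29 + 5502/37 = 6575/37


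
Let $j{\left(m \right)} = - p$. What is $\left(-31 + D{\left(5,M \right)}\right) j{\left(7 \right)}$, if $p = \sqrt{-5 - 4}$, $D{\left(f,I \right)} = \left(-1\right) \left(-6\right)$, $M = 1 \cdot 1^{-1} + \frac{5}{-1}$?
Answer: $75 i \approx 75.0 i$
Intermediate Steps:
$M = -4$ ($M = 1 \cdot 1 + 5 \left(-1\right) = 1 - 5 = -4$)
$D{\left(f,I \right)} = 6$
$p = 3 i$ ($p = \sqrt{-9} = 3 i \approx 3.0 i$)
$j{\left(m \right)} = - 3 i$
$\left(-31 + D{\left(5,M \right)}\right) j{\left(7 \right)} = \left(-31 + 6\right) \left(- 3 i\right) = - 25 \left(- 3 i\right) = 75 i$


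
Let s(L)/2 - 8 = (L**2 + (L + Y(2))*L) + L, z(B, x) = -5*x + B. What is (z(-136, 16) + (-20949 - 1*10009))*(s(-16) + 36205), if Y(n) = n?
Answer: -1158082926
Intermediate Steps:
z(B, x) = B - 5*x
s(L) = 16 + 2*L + 2*L**2 + 2*L*(2 + L) (s(L) = 16 + 2*((L**2 + (L + 2)*L) + L) = 16 + 2*((L**2 + (2 + L)*L) + L) = 16 + 2*((L**2 + L*(2 + L)) + L) = 16 + 2*(L + L**2 + L*(2 + L)) = 16 + (2*L + 2*L**2 + 2*L*(2 + L)) = 16 + 2*L + 2*L**2 + 2*L*(2 + L))
(z(-136, 16) + (-20949 - 1*10009))*(s(-16) + 36205) = ((-136 - 5*16) + (-20949 - 1*10009))*((16 + 4*(-16)**2 + 6*(-16)) + 36205) = ((-136 - 80) + (-20949 - 10009))*((16 + 4*256 - 96) + 36205) = (-216 - 30958)*((16 + 1024 - 96) + 36205) = -31174*(944 + 36205) = -31174*37149 = -1158082926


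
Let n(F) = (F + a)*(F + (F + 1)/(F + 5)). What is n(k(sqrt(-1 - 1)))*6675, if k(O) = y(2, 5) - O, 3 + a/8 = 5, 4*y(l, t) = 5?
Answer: 6675*(7813*I + 9900*sqrt(2))/(16*(4*sqrt(2) + 25*I)) ≈ 1.7432e+5 - 1.9419e+5*I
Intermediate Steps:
y(l, t) = 5/4 (y(l, t) = (1/4)*5 = 5/4)
a = 16 (a = -24 + 8*5 = -24 + 40 = 16)
k(O) = 5/4 - O
n(F) = (16 + F)*(F + (1 + F)/(5 + F)) (n(F) = (F + 16)*(F + (F + 1)/(F + 5)) = (16 + F)*(F + (1 + F)/(5 + F)))
n(k(sqrt(-1 - 1)))*6675 = ((16 + (5/4 - sqrt(-1 - 1))**3 + 22*(5/4 - sqrt(-1 - 1))**2 + 97*(5/4 - sqrt(-1 - 1)))/(5 + (5/4 - sqrt(-1 - 1))))*6675 = ((16 + (5/4 - sqrt(-2))**3 + 22*(5/4 - sqrt(-2))**2 + 97*(5/4 - sqrt(-2)))/(5 + (5/4 - sqrt(-2))))*6675 = ((16 + (5/4 - I*sqrt(2))**3 + 22*(5/4 - I*sqrt(2))**2 + 97*(5/4 - I*sqrt(2)))/(5 + (5/4 - I*sqrt(2))))*6675 = ((16 + (5/4 - I*sqrt(2))**3 + 22*(5/4 - I*sqrt(2))**2 + (485/4 - 97*I*sqrt(2)))/(25/4 - I*sqrt(2)))*6675 = ((549/4 + (5/4 - I*sqrt(2))**3 + 22*(5/4 - I*sqrt(2))**2 - 97*I*sqrt(2))/(25/4 - I*sqrt(2)))*6675 = 6675*(549/4 + (5/4 - I*sqrt(2))**3 + 22*(5/4 - I*sqrt(2))**2 - 97*I*sqrt(2))/(25/4 - I*sqrt(2))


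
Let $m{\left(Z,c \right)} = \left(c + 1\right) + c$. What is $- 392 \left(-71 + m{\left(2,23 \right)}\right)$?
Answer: $9408$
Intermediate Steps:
$m{\left(Z,c \right)} = 1 + 2 c$ ($m{\left(Z,c \right)} = \left(1 + c\right) + c = 1 + 2 c$)
$- 392 \left(-71 + m{\left(2,23 \right)}\right) = - 392 \left(-71 + \left(1 + 2 \cdot 23\right)\right) = - 392 \left(-71 + \left(1 + 46\right)\right) = - 392 \left(-71 + 47\right) = \left(-392\right) \left(-24\right) = 9408$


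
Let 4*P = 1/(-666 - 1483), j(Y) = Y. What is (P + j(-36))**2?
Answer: 95763634849/73891216 ≈ 1296.0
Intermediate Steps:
P = -1/8596 (P = 1/(4*(-666 - 1483)) = (1/4)/(-2149) = (1/4)*(-1/2149) = -1/8596 ≈ -0.00011633)
(P + j(-36))**2 = (-1/8596 - 36)**2 = (-309457/8596)**2 = 95763634849/73891216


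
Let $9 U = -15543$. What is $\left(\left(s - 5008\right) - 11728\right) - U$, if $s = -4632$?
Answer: $-19641$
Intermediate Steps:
$U = -1727$ ($U = \frac{1}{9} \left(-15543\right) = -1727$)
$\left(\left(s - 5008\right) - 11728\right) - U = \left(\left(-4632 - 5008\right) - 11728\right) - -1727 = \left(-9640 - 11728\right) + 1727 = -21368 + 1727 = -19641$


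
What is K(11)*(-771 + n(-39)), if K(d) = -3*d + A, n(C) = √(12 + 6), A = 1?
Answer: 24672 - 96*√2 ≈ 24536.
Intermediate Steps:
n(C) = 3*√2 (n(C) = √18 = 3*√2)
K(d) = 1 - 3*d (K(d) = -3*d + 1 = 1 - 3*d)
K(11)*(-771 + n(-39)) = (1 - 3*11)*(-771 + 3*√2) = (1 - 33)*(-771 + 3*√2) = -32*(-771 + 3*√2) = 24672 - 96*√2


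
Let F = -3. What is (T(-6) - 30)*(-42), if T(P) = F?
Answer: 1386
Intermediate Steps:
T(P) = -3
(T(-6) - 30)*(-42) = (-3 - 30)*(-42) = -33*(-42) = 1386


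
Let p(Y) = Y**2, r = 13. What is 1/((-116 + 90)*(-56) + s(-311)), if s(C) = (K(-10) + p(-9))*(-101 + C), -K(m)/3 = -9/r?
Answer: -13/426032 ≈ -3.0514e-5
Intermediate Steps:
K(m) = 27/13 (K(m) = -(-27)/13 = -3*(-9/13) = 27/13)
s(C) = -109080/13 + 1080*C/13 (s(C) = (27/13 + (-9)**2)*(-101 + C) = (27/13 + 81)*(-101 + C) = 1080*(-101 + C)/13 = -109080/13 + 1080*C/13)
1/((-116 + 90)*(-56) + s(-311)) = 1/((-116 + 90)*(-56) + (-109080/13 + (1080/13)*(-311))) = 1/(-26*(-56) + (-109080/13 - 335880/13)) = 1/(1456 - 444960/13) = 1/(-426032/13) = -13/426032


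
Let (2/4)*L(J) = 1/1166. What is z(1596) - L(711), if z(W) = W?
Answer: 930467/583 ≈ 1596.0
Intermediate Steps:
L(J) = 1/583 (L(J) = 2/1166 = 2*(1/1166) = 1/583)
z(1596) - L(711) = 1596 - 1*1/583 = 1596 - 1/583 = 930467/583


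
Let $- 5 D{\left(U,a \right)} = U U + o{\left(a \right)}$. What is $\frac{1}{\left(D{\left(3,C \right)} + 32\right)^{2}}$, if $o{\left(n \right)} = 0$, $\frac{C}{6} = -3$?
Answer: $\frac{25}{22801} \approx 0.0010964$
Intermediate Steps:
$C = -18$ ($C = 6 \left(-3\right) = -18$)
$D{\left(U,a \right)} = - \frac{U^{2}}{5}$ ($D{\left(U,a \right)} = - \frac{U U + 0}{5} = - \frac{U^{2} + 0}{5} = - \frac{U^{2}}{5}$)
$\frac{1}{\left(D{\left(3,C \right)} + 32\right)^{2}} = \frac{1}{\left(- \frac{3^{2}}{5} + 32\right)^{2}} = \frac{1}{\left(\left(- \frac{1}{5}\right) 9 + 32\right)^{2}} = \frac{1}{\left(- \frac{9}{5} + 32\right)^{2}} = \frac{1}{\left(\frac{151}{5}\right)^{2}} = \frac{1}{\frac{22801}{25}} = \frac{25}{22801}$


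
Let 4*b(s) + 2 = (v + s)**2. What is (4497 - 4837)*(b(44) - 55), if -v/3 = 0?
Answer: -145690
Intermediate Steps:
v = 0 (v = -3*0 = 0)
b(s) = -1/2 + s**2/4 (b(s) = -1/2 + (0 + s)**2/4 = -1/2 + s**2/4)
(4497 - 4837)*(b(44) - 55) = (4497 - 4837)*((-1/2 + (1/4)*44**2) - 55) = -340*((-1/2 + (1/4)*1936) - 55) = -340*((-1/2 + 484) - 55) = -340*(967/2 - 55) = -340*857/2 = -145690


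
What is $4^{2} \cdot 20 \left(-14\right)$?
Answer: $-4480$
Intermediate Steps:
$4^{2} \cdot 20 \left(-14\right) = 16 \cdot 20 \left(-14\right) = 320 \left(-14\right) = -4480$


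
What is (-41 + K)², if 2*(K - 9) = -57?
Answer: 14641/4 ≈ 3660.3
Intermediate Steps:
K = -39/2 (K = 9 + (½)*(-57) = 9 - 57/2 = -39/2 ≈ -19.500)
(-41 + K)² = (-41 - 39/2)² = (-121/2)² = 14641/4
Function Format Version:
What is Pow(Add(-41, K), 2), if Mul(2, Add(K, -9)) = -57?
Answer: Rational(14641, 4) ≈ 3660.3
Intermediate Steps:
K = Rational(-39, 2) (K = Add(9, Mul(Rational(1, 2), -57)) = Add(9, Rational(-57, 2)) = Rational(-39, 2) ≈ -19.500)
Pow(Add(-41, K), 2) = Pow(Add(-41, Rational(-39, 2)), 2) = Pow(Rational(-121, 2), 2) = Rational(14641, 4)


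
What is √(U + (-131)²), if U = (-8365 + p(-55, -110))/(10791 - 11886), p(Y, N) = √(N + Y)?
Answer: √(20585627700 - 1095*I*√165)/1095 ≈ 131.03 - 4.4764e-5*I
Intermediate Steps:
U = 1673/219 - I*√165/1095 (U = (-8365 + √(-110 - 55))/(10791 - 11886) = (-8365 + √(-165))/(-1095) = (-8365 + I*√165)*(-1/1095) = 1673/219 - I*√165/1095 ≈ 7.6393 - 0.011731*I)
√(U + (-131)²) = √((1673/219 - I*√165/1095) + (-131)²) = √((1673/219 - I*√165/1095) + 17161) = √(3759932/219 - I*√165/1095)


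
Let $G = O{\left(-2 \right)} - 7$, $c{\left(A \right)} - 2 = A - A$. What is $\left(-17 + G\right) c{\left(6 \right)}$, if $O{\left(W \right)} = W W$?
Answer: $-40$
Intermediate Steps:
$O{\left(W \right)} = W^{2}$
$c{\left(A \right)} = 2$ ($c{\left(A \right)} = 2 + \left(A - A\right) = 2 + 0 = 2$)
$G = -3$ ($G = \left(-2\right)^{2} - 7 = 4 - 7 = -3$)
$\left(-17 + G\right) c{\left(6 \right)} = \left(-17 - 3\right) 2 = \left(-20\right) 2 = -40$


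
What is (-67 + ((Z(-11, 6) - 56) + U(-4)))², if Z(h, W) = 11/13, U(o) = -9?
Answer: 2907025/169 ≈ 17201.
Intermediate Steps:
Z(h, W) = 11/13 (Z(h, W) = 11*(1/13) = 11/13)
(-67 + ((Z(-11, 6) - 56) + U(-4)))² = (-67 + ((11/13 - 56) - 9))² = (-67 + (-717/13 - 9))² = (-67 - 834/13)² = (-1705/13)² = 2907025/169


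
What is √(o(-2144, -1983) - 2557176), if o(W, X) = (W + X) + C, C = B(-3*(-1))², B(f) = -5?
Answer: I*√2561278 ≈ 1600.4*I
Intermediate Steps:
C = 25 (C = (-5)² = 25)
o(W, X) = 25 + W + X (o(W, X) = (W + X) + 25 = 25 + W + X)
√(o(-2144, -1983) - 2557176) = √((25 - 2144 - 1983) - 2557176) = √(-4102 - 2557176) = √(-2561278) = I*√2561278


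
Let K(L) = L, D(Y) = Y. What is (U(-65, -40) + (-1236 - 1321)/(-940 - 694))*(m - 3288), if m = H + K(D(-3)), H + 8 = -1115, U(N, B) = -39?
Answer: 134999983/817 ≈ 1.6524e+5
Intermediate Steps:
H = -1123 (H = -8 - 1115 = -1123)
m = -1126 (m = -1123 - 3 = -1126)
(U(-65, -40) + (-1236 - 1321)/(-940 - 694))*(m - 3288) = (-39 + (-1236 - 1321)/(-940 - 694))*(-1126 - 3288) = (-39 - 2557/(-1634))*(-4414) = (-39 - 2557*(-1/1634))*(-4414) = (-39 + 2557/1634)*(-4414) = -61169/1634*(-4414) = 134999983/817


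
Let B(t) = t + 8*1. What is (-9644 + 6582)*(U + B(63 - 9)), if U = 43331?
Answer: -132869366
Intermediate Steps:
B(t) = 8 + t (B(t) = t + 8 = 8 + t)
(-9644 + 6582)*(U + B(63 - 9)) = (-9644 + 6582)*(43331 + (8 + (63 - 9))) = -3062*(43331 + (8 + 54)) = -3062*(43331 + 62) = -3062*43393 = -132869366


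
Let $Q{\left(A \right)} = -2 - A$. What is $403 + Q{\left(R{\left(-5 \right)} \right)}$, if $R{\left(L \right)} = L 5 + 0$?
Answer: $426$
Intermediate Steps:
$R{\left(L \right)} = 5 L$ ($R{\left(L \right)} = 5 L + 0 = 5 L$)
$403 + Q{\left(R{\left(-5 \right)} \right)} = 403 - \left(2 + 5 \left(-5\right)\right) = 403 - -23 = 403 + \left(-2 + 25\right) = 403 + 23 = 426$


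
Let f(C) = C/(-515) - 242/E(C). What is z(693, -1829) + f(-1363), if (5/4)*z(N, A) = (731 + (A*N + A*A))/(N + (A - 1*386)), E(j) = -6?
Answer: -1233964106/1175745 ≈ -1049.5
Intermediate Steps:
z(N, A) = 4*(731 + A² + A*N)/(5*(-386 + A + N)) (z(N, A) = 4*((731 + (A*N + A*A))/(N + (A - 1*386)))/5 = 4*((731 + (A*N + A²))/(N + (A - 386)))/5 = 4*((731 + (A² + A*N))/(N + (-386 + A)))/5 = 4*((731 + A² + A*N)/(-386 + A + N))/5 = 4*(731 + A² + A*N)/(5*(-386 + A + N)))
f(C) = 121/3 - C/515 (f(C) = C/(-515) - 242/(-6) = C*(-1/515) - 242*(-⅙) = -C/515 + 121/3 = 121/3 - C/515)
z(693, -1829) + f(-1363) = 4*(731 + (-1829)² - 1829*693)/(5*(-386 - 1829 + 693)) + (121/3 - 1/515*(-1363)) = (⅘)*(731 + 3345241 - 1267497)/(-1522) + (121/3 + 1363/515) = (⅘)*(-1/1522)*2078475 + 66404/1545 = -831390/761 + 66404/1545 = -1233964106/1175745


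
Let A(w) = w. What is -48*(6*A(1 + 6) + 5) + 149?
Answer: -2107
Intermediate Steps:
-48*(6*A(1 + 6) + 5) + 149 = -48*(6*(1 + 6) + 5) + 149 = -48*(6*7 + 5) + 149 = -48*(42 + 5) + 149 = -48*47 + 149 = -2256 + 149 = -2107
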